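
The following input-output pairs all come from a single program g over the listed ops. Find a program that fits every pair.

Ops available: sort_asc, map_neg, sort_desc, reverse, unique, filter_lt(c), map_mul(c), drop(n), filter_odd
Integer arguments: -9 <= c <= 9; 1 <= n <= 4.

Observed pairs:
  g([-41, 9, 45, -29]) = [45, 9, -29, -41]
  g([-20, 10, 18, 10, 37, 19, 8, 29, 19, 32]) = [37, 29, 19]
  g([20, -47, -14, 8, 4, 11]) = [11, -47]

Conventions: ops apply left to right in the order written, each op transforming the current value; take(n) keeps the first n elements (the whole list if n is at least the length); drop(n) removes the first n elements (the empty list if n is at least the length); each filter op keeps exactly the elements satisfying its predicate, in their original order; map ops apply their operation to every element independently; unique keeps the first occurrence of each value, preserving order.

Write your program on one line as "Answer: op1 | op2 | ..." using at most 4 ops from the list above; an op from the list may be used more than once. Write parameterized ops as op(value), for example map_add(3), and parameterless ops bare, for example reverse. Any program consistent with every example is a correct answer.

filter_odd | sort_desc | unique

Check, running the answer program on each example:
  [-41, 9, 45, -29] -> [-41, 9, 45, -29] -> [45, 9, -29, -41] -> [45, 9, -29, -41]
  [-20, 10, 18, 10, 37, 19, 8, 29, 19, 32] -> [37, 19, 29, 19] -> [37, 29, 19, 19] -> [37, 29, 19]
  [20, -47, -14, 8, 4, 11] -> [-47, 11] -> [11, -47] -> [11, -47]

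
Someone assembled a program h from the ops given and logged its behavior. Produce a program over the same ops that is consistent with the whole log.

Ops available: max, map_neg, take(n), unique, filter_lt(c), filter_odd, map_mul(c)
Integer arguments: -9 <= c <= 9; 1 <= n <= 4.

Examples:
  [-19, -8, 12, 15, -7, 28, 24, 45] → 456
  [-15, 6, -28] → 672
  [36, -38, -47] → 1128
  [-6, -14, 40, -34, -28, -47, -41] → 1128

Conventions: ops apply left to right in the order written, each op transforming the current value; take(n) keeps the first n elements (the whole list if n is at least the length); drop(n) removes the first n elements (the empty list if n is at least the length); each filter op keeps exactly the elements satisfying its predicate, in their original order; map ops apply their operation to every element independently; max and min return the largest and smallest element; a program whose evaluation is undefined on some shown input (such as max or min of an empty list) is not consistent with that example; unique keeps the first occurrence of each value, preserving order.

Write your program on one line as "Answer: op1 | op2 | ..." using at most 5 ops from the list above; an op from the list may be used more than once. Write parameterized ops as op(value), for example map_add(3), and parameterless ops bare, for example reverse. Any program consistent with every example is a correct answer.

map_mul(8) | map_mul(3) | map_neg | max

Check, running the answer program on each example:
  [-19, -8, 12, 15, -7, 28, 24, 45] -> [-152, -64, 96, 120, -56, 224, 192, 360] -> [-456, -192, 288, 360, -168, 672, 576, 1080] -> [456, 192, -288, -360, 168, -672, -576, -1080] -> 456
  [-15, 6, -28] -> [-120, 48, -224] -> [-360, 144, -672] -> [360, -144, 672] -> 672
  [36, -38, -47] -> [288, -304, -376] -> [864, -912, -1128] -> [-864, 912, 1128] -> 1128
  [-6, -14, 40, -34, -28, -47, -41] -> [-48, -112, 320, -272, -224, -376, -328] -> [-144, -336, 960, -816, -672, -1128, -984] -> [144, 336, -960, 816, 672, 1128, 984] -> 1128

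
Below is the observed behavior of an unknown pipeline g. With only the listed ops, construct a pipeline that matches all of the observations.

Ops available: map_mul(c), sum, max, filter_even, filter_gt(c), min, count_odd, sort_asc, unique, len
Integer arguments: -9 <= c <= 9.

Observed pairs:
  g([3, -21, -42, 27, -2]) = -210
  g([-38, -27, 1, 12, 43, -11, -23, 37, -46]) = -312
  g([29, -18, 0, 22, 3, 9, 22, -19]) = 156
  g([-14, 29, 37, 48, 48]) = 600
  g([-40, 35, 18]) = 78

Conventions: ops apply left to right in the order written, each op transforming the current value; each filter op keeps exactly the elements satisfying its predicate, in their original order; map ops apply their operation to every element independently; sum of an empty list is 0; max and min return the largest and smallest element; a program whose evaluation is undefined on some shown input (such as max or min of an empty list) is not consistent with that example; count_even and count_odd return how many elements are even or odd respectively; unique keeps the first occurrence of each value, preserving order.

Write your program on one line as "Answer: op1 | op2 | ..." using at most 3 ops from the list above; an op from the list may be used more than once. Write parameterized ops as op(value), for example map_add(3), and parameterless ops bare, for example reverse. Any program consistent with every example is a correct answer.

unique | map_mul(6) | sum

Check, running the answer program on each example:
  [3, -21, -42, 27, -2] -> [3, -21, -42, 27, -2] -> [18, -126, -252, 162, -12] -> -210
  [-38, -27, 1, 12, 43, -11, -23, 37, -46] -> [-38, -27, 1, 12, 43, -11, -23, 37, -46] -> [-228, -162, 6, 72, 258, -66, -138, 222, -276] -> -312
  [29, -18, 0, 22, 3, 9, 22, -19] -> [29, -18, 0, 22, 3, 9, -19] -> [174, -108, 0, 132, 18, 54, -114] -> 156
  [-14, 29, 37, 48, 48] -> [-14, 29, 37, 48] -> [-84, 174, 222, 288] -> 600
  [-40, 35, 18] -> [-40, 35, 18] -> [-240, 210, 108] -> 78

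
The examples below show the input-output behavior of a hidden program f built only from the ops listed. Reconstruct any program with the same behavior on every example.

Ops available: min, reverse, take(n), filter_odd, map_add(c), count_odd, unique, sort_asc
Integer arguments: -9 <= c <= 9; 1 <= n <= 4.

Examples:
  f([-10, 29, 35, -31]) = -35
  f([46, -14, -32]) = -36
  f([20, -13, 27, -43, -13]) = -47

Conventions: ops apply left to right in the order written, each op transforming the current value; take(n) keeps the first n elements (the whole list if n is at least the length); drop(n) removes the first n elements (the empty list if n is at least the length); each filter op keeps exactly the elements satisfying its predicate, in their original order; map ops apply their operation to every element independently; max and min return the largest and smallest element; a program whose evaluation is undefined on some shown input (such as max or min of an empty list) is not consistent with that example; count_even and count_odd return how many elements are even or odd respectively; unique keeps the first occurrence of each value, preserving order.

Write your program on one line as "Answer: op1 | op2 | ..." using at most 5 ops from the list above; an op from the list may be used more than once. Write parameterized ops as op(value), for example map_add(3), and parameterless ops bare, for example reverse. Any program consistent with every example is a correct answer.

map_add(-4) | take(4) | sort_asc | min

Check, running the answer program on each example:
  [-10, 29, 35, -31] -> [-14, 25, 31, -35] -> [-14, 25, 31, -35] -> [-35, -14, 25, 31] -> -35
  [46, -14, -32] -> [42, -18, -36] -> [42, -18, -36] -> [-36, -18, 42] -> -36
  [20, -13, 27, -43, -13] -> [16, -17, 23, -47, -17] -> [16, -17, 23, -47] -> [-47, -17, 16, 23] -> -47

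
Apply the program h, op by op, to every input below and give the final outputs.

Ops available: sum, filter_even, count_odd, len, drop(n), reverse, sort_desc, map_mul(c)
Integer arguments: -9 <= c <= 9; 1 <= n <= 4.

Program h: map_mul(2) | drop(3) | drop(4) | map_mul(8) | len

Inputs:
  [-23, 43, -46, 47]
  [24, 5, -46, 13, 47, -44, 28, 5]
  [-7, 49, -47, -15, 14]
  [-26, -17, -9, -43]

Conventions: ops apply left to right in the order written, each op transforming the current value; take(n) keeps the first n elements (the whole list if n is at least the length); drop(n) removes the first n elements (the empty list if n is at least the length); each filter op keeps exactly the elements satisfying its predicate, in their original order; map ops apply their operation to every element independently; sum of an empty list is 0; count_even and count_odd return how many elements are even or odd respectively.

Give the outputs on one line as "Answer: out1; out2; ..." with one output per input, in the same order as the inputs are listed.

0; 1; 0; 0

Execution, op by op:
  [-23, 43, -46, 47] -> [-46, 86, -92, 94] -> [94] -> [] -> [] -> 0
  [24, 5, -46, 13, 47, -44, 28, 5] -> [48, 10, -92, 26, 94, -88, 56, 10] -> [26, 94, -88, 56, 10] -> [10] -> [80] -> 1
  [-7, 49, -47, -15, 14] -> [-14, 98, -94, -30, 28] -> [-30, 28] -> [] -> [] -> 0
  [-26, -17, -9, -43] -> [-52, -34, -18, -86] -> [-86] -> [] -> [] -> 0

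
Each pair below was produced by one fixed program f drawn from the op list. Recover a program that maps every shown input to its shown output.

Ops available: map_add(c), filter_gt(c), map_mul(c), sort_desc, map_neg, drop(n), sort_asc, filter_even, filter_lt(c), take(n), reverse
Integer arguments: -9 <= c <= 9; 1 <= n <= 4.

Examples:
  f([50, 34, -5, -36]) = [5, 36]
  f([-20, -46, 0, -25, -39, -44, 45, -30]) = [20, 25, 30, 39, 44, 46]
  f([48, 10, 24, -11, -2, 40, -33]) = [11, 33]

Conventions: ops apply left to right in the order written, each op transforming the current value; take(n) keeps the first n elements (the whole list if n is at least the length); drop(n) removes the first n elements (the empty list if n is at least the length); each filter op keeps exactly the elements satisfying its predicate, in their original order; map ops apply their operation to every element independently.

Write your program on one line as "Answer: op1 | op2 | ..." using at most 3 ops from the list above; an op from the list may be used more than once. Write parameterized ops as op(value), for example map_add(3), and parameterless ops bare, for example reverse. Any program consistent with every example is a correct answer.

filter_lt(-2) | sort_desc | map_neg

Check, running the answer program on each example:
  [50, 34, -5, -36] -> [-5, -36] -> [-5, -36] -> [5, 36]
  [-20, -46, 0, -25, -39, -44, 45, -30] -> [-20, -46, -25, -39, -44, -30] -> [-20, -25, -30, -39, -44, -46] -> [20, 25, 30, 39, 44, 46]
  [48, 10, 24, -11, -2, 40, -33] -> [-11, -33] -> [-11, -33] -> [11, 33]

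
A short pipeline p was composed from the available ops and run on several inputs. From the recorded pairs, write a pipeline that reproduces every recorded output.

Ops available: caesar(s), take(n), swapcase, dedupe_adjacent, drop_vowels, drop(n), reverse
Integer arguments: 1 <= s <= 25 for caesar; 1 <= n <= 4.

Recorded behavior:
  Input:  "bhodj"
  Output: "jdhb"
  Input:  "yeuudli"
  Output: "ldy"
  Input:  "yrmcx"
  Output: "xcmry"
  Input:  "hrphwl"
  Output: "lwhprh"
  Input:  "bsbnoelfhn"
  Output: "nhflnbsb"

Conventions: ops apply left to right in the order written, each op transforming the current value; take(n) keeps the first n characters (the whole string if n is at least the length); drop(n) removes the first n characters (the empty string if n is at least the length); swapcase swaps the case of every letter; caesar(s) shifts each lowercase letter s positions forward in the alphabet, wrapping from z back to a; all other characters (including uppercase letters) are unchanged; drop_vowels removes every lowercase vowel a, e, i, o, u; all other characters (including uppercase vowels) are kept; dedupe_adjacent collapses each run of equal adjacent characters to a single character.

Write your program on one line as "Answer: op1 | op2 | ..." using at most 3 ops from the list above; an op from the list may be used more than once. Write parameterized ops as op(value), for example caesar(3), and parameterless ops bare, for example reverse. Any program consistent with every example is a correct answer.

dedupe_adjacent | drop_vowels | reverse

Check, running the answer program on each example:
  "bhodj" -> "bhodj" -> "bhdj" -> "jdhb"
  "yeuudli" -> "yeudli" -> "ydl" -> "ldy"
  "yrmcx" -> "yrmcx" -> "yrmcx" -> "xcmry"
  "hrphwl" -> "hrphwl" -> "hrphwl" -> "lwhprh"
  "bsbnoelfhn" -> "bsbnoelfhn" -> "bsbnlfhn" -> "nhflnbsb"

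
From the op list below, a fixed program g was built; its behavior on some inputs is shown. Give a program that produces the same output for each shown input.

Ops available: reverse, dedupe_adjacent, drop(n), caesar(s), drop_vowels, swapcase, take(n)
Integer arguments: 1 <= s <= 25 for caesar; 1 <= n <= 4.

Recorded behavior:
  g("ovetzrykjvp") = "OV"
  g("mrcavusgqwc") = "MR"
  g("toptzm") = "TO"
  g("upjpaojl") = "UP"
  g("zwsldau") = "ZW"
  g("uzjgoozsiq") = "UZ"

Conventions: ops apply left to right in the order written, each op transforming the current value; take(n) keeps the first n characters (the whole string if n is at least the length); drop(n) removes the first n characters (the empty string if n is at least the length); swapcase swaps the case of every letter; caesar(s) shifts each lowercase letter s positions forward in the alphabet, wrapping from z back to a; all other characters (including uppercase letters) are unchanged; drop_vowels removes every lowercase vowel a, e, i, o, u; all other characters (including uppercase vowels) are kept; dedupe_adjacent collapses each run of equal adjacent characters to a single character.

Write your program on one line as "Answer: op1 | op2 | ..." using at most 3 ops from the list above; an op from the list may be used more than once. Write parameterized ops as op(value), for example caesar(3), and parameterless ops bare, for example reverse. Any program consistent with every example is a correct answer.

take(4) | take(2) | swapcase

Check, running the answer program on each example:
  "ovetzrykjvp" -> "ovet" -> "ov" -> "OV"
  "mrcavusgqwc" -> "mrca" -> "mr" -> "MR"
  "toptzm" -> "topt" -> "to" -> "TO"
  "upjpaojl" -> "upjp" -> "up" -> "UP"
  "zwsldau" -> "zwsl" -> "zw" -> "ZW"
  "uzjgoozsiq" -> "uzjg" -> "uz" -> "UZ"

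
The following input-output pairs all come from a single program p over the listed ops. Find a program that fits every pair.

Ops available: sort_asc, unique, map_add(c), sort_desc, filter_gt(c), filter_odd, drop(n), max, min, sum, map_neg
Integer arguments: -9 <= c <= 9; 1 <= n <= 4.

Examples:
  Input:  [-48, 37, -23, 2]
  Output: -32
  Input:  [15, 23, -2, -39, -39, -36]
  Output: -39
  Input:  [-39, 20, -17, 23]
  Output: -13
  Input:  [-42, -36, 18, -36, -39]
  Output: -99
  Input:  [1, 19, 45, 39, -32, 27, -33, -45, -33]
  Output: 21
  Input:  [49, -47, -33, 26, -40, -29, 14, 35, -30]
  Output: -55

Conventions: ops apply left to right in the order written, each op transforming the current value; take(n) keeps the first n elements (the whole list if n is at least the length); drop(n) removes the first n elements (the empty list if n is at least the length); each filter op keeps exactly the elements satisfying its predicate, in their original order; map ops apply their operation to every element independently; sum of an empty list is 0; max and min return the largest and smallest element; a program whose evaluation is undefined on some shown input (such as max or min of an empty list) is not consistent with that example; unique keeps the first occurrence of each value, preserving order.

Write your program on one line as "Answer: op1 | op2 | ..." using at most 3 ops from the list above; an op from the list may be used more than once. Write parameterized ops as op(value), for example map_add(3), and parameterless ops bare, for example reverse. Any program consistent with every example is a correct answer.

unique | sort_desc | sum

Check, running the answer program on each example:
  [-48, 37, -23, 2] -> [-48, 37, -23, 2] -> [37, 2, -23, -48] -> -32
  [15, 23, -2, -39, -39, -36] -> [15, 23, -2, -39, -36] -> [23, 15, -2, -36, -39] -> -39
  [-39, 20, -17, 23] -> [-39, 20, -17, 23] -> [23, 20, -17, -39] -> -13
  [-42, -36, 18, -36, -39] -> [-42, -36, 18, -39] -> [18, -36, -39, -42] -> -99
  [1, 19, 45, 39, -32, 27, -33, -45, -33] -> [1, 19, 45, 39, -32, 27, -33, -45] -> [45, 39, 27, 19, 1, -32, -33, -45] -> 21
  [49, -47, -33, 26, -40, -29, 14, 35, -30] -> [49, -47, -33, 26, -40, -29, 14, 35, -30] -> [49, 35, 26, 14, -29, -30, -33, -40, -47] -> -55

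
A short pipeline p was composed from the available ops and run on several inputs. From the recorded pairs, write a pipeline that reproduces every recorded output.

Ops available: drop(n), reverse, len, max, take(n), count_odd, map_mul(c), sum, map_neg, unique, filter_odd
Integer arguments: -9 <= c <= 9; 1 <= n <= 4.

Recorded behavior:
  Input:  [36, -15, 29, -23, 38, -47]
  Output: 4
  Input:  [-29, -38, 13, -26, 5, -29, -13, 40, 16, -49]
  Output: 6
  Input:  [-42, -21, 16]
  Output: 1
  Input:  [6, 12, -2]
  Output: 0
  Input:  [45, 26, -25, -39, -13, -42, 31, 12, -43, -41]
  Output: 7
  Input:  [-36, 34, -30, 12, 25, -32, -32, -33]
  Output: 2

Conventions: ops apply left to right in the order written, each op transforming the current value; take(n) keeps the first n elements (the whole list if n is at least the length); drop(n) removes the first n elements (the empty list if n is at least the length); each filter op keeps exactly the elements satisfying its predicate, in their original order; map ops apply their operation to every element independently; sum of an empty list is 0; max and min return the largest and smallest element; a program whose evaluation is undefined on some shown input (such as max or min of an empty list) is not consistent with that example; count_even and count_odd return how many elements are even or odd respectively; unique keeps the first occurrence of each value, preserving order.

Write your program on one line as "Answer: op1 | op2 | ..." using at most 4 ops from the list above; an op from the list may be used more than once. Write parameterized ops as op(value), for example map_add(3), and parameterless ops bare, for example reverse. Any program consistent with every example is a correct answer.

filter_odd | map_mul(-9) | reverse | len

Check, running the answer program on each example:
  [36, -15, 29, -23, 38, -47] -> [-15, 29, -23, -47] -> [135, -261, 207, 423] -> [423, 207, -261, 135] -> 4
  [-29, -38, 13, -26, 5, -29, -13, 40, 16, -49] -> [-29, 13, 5, -29, -13, -49] -> [261, -117, -45, 261, 117, 441] -> [441, 117, 261, -45, -117, 261] -> 6
  [-42, -21, 16] -> [-21] -> [189] -> [189] -> 1
  [6, 12, -2] -> [] -> [] -> [] -> 0
  [45, 26, -25, -39, -13, -42, 31, 12, -43, -41] -> [45, -25, -39, -13, 31, -43, -41] -> [-405, 225, 351, 117, -279, 387, 369] -> [369, 387, -279, 117, 351, 225, -405] -> 7
  [-36, 34, -30, 12, 25, -32, -32, -33] -> [25, -33] -> [-225, 297] -> [297, -225] -> 2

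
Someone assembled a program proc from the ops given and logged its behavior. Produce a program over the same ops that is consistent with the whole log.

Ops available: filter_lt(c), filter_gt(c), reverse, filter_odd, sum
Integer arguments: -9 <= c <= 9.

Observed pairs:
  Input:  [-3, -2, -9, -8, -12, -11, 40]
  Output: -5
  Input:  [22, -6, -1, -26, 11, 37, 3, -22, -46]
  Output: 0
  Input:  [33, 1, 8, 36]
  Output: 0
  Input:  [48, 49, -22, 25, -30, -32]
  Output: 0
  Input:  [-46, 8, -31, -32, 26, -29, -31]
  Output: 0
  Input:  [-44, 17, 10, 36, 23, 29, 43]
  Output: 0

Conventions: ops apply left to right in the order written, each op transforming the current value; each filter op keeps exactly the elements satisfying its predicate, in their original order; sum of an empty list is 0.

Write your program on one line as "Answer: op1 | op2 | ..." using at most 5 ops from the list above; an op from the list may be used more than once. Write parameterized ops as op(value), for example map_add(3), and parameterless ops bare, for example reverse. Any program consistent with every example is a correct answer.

reverse | filter_lt(-1) | filter_gt(-5) | reverse | sum

Check, running the answer program on each example:
  [-3, -2, -9, -8, -12, -11, 40] -> [40, -11, -12, -8, -9, -2, -3] -> [-11, -12, -8, -9, -2, -3] -> [-2, -3] -> [-3, -2] -> -5
  [22, -6, -1, -26, 11, 37, 3, -22, -46] -> [-46, -22, 3, 37, 11, -26, -1, -6, 22] -> [-46, -22, -26, -6] -> [] -> [] -> 0
  [33, 1, 8, 36] -> [36, 8, 1, 33] -> [] -> [] -> [] -> 0
  [48, 49, -22, 25, -30, -32] -> [-32, -30, 25, -22, 49, 48] -> [-32, -30, -22] -> [] -> [] -> 0
  [-46, 8, -31, -32, 26, -29, -31] -> [-31, -29, 26, -32, -31, 8, -46] -> [-31, -29, -32, -31, -46] -> [] -> [] -> 0
  [-44, 17, 10, 36, 23, 29, 43] -> [43, 29, 23, 36, 10, 17, -44] -> [-44] -> [] -> [] -> 0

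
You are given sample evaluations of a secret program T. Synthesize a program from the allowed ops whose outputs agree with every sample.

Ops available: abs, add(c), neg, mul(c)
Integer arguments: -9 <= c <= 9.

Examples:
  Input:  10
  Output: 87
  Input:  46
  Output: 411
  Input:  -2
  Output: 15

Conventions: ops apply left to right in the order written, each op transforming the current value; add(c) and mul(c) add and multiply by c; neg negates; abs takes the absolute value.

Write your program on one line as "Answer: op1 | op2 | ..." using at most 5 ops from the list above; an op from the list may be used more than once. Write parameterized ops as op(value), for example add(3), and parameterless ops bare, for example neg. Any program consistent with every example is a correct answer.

neg | abs | mul(9) | add(-3)

Check, running the answer program on each example:
  10 -> -10 -> 10 -> 90 -> 87
  46 -> -46 -> 46 -> 414 -> 411
  -2 -> 2 -> 2 -> 18 -> 15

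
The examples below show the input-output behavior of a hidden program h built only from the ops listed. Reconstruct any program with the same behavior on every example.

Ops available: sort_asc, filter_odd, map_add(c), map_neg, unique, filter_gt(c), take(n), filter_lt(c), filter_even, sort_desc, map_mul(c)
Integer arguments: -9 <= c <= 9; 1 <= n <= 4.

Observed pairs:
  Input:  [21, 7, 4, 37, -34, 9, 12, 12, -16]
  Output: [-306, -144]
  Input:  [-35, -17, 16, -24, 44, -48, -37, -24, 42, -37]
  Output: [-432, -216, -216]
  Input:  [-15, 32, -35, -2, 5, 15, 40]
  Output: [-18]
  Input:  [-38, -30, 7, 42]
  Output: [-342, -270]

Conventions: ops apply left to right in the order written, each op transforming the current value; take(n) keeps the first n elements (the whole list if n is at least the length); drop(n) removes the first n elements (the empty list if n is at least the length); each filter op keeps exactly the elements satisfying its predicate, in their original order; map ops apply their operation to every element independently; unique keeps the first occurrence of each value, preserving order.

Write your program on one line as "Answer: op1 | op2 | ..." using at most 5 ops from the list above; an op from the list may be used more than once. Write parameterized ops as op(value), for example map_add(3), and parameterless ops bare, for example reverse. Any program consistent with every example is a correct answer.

map_neg | sort_desc | filter_gt(-2) | map_mul(-9) | filter_even

Check, running the answer program on each example:
  [21, 7, 4, 37, -34, 9, 12, 12, -16] -> [-21, -7, -4, -37, 34, -9, -12, -12, 16] -> [34, 16, -4, -7, -9, -12, -12, -21, -37] -> [34, 16] -> [-306, -144] -> [-306, -144]
  [-35, -17, 16, -24, 44, -48, -37, -24, 42, -37] -> [35, 17, -16, 24, -44, 48, 37, 24, -42, 37] -> [48, 37, 37, 35, 24, 24, 17, -16, -42, -44] -> [48, 37, 37, 35, 24, 24, 17] -> [-432, -333, -333, -315, -216, -216, -153] -> [-432, -216, -216]
  [-15, 32, -35, -2, 5, 15, 40] -> [15, -32, 35, 2, -5, -15, -40] -> [35, 15, 2, -5, -15, -32, -40] -> [35, 15, 2] -> [-315, -135, -18] -> [-18]
  [-38, -30, 7, 42] -> [38, 30, -7, -42] -> [38, 30, -7, -42] -> [38, 30] -> [-342, -270] -> [-342, -270]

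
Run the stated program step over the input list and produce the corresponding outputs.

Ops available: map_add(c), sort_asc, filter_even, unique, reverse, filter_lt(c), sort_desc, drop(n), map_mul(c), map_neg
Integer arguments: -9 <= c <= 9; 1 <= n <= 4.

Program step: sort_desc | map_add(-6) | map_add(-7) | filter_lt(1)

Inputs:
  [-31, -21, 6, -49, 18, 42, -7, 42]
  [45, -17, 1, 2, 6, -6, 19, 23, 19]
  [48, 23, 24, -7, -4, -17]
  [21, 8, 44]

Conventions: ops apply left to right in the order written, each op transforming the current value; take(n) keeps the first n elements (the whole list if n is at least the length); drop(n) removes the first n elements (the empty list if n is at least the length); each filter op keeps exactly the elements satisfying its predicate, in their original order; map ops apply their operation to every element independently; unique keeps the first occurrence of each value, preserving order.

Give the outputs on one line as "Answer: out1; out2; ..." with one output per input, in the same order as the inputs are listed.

[-7, -20, -34, -44, -62]; [-7, -11, -12, -19, -30]; [-17, -20, -30]; [-5]

Execution, op by op:
  [-31, -21, 6, -49, 18, 42, -7, 42] -> [42, 42, 18, 6, -7, -21, -31, -49] -> [36, 36, 12, 0, -13, -27, -37, -55] -> [29, 29, 5, -7, -20, -34, -44, -62] -> [-7, -20, -34, -44, -62]
  [45, -17, 1, 2, 6, -6, 19, 23, 19] -> [45, 23, 19, 19, 6, 2, 1, -6, -17] -> [39, 17, 13, 13, 0, -4, -5, -12, -23] -> [32, 10, 6, 6, -7, -11, -12, -19, -30] -> [-7, -11, -12, -19, -30]
  [48, 23, 24, -7, -4, -17] -> [48, 24, 23, -4, -7, -17] -> [42, 18, 17, -10, -13, -23] -> [35, 11, 10, -17, -20, -30] -> [-17, -20, -30]
  [21, 8, 44] -> [44, 21, 8] -> [38, 15, 2] -> [31, 8, -5] -> [-5]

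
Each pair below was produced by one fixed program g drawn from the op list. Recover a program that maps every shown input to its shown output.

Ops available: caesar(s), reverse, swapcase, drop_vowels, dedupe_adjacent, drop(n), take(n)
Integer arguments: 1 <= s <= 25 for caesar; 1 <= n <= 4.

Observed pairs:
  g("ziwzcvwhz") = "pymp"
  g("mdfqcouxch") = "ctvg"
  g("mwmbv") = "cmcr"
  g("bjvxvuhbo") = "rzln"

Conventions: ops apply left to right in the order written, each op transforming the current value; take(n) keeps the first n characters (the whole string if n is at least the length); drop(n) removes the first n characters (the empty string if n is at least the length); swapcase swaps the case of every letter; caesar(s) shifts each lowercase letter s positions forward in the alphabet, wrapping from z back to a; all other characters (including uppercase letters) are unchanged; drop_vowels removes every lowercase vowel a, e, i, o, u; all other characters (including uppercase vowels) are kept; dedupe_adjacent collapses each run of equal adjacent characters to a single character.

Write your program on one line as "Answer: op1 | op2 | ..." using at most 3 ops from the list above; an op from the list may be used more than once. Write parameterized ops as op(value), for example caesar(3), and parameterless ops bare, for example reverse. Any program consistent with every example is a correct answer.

caesar(16) | drop_vowels | take(4)

Check, running the answer program on each example:
  "ziwzcvwhz" -> "pympslmxp" -> "pympslmxp" -> "pymp"
  "mdfqcouxch" -> "ctvgseknsx" -> "ctvgsknsx" -> "ctvg"
  "mwmbv" -> "cmcrl" -> "cmcrl" -> "cmcr"
  "bjvxvuhbo" -> "rzlnlkxre" -> "rzlnlkxr" -> "rzln"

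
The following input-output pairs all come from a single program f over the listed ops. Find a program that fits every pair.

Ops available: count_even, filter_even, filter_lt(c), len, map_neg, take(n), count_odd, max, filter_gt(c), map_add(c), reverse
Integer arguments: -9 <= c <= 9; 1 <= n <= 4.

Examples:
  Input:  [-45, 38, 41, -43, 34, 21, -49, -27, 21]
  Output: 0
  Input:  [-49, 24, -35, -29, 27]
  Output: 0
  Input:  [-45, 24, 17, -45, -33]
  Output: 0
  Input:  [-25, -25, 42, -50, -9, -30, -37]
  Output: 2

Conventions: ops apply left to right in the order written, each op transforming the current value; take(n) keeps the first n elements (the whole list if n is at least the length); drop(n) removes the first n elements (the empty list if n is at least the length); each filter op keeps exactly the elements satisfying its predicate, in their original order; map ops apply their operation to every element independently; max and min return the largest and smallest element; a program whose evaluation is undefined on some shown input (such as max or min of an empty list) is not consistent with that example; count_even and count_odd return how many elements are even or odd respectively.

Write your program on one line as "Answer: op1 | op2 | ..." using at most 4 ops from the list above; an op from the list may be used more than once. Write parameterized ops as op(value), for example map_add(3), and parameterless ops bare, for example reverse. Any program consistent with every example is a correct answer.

filter_lt(-7) | map_neg | filter_even | len

Check, running the answer program on each example:
  [-45, 38, 41, -43, 34, 21, -49, -27, 21] -> [-45, -43, -49, -27] -> [45, 43, 49, 27] -> [] -> 0
  [-49, 24, -35, -29, 27] -> [-49, -35, -29] -> [49, 35, 29] -> [] -> 0
  [-45, 24, 17, -45, -33] -> [-45, -45, -33] -> [45, 45, 33] -> [] -> 0
  [-25, -25, 42, -50, -9, -30, -37] -> [-25, -25, -50, -9, -30, -37] -> [25, 25, 50, 9, 30, 37] -> [50, 30] -> 2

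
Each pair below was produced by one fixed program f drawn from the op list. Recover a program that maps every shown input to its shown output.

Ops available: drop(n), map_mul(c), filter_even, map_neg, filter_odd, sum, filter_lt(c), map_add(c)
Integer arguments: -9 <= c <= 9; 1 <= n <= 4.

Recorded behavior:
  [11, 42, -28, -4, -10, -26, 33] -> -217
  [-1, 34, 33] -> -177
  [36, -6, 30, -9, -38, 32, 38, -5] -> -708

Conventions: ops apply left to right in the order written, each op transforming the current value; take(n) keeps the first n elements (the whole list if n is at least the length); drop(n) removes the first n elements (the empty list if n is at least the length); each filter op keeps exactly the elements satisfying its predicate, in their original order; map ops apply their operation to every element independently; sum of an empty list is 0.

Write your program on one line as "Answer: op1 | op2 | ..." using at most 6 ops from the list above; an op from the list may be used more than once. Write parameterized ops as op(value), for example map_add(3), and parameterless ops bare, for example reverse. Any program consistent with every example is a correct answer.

map_mul(-5) | map_add(-7) | filter_lt(4) | filter_lt(-7) | filter_odd | sum

Check, running the answer program on each example:
  [11, 42, -28, -4, -10, -26, 33] -> [-55, -210, 140, 20, 50, 130, -165] -> [-62, -217, 133, 13, 43, 123, -172] -> [-62, -217, -172] -> [-62, -217, -172] -> [-217] -> -217
  [-1, 34, 33] -> [5, -170, -165] -> [-2, -177, -172] -> [-2, -177, -172] -> [-177, -172] -> [-177] -> -177
  [36, -6, 30, -9, -38, 32, 38, -5] -> [-180, 30, -150, 45, 190, -160, -190, 25] -> [-187, 23, -157, 38, 183, -167, -197, 18] -> [-187, -157, -167, -197] -> [-187, -157, -167, -197] -> [-187, -157, -167, -197] -> -708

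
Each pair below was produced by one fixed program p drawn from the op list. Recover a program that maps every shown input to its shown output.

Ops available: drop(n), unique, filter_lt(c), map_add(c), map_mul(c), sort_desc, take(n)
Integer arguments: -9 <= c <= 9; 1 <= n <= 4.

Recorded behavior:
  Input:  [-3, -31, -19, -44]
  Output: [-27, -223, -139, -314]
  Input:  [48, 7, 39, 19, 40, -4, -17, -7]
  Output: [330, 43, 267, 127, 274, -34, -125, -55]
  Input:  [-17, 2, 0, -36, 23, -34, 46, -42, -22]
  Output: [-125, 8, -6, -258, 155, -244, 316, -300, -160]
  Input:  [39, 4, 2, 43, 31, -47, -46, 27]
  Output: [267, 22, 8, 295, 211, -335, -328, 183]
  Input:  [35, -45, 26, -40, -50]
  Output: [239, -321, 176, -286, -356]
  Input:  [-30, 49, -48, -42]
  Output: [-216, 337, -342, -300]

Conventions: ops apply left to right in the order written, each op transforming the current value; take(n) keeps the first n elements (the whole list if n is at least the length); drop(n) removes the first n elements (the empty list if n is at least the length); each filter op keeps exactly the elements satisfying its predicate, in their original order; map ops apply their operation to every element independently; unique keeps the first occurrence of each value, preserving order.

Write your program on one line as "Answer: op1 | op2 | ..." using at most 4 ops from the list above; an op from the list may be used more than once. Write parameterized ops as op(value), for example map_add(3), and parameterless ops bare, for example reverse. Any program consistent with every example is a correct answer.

map_mul(7) | map_add(-9) | map_add(-3) | map_add(6)

Check, running the answer program on each example:
  [-3, -31, -19, -44] -> [-21, -217, -133, -308] -> [-30, -226, -142, -317] -> [-33, -229, -145, -320] -> [-27, -223, -139, -314]
  [48, 7, 39, 19, 40, -4, -17, -7] -> [336, 49, 273, 133, 280, -28, -119, -49] -> [327, 40, 264, 124, 271, -37, -128, -58] -> [324, 37, 261, 121, 268, -40, -131, -61] -> [330, 43, 267, 127, 274, -34, -125, -55]
  [-17, 2, 0, -36, 23, -34, 46, -42, -22] -> [-119, 14, 0, -252, 161, -238, 322, -294, -154] -> [-128, 5, -9, -261, 152, -247, 313, -303, -163] -> [-131, 2, -12, -264, 149, -250, 310, -306, -166] -> [-125, 8, -6, -258, 155, -244, 316, -300, -160]
  [39, 4, 2, 43, 31, -47, -46, 27] -> [273, 28, 14, 301, 217, -329, -322, 189] -> [264, 19, 5, 292, 208, -338, -331, 180] -> [261, 16, 2, 289, 205, -341, -334, 177] -> [267, 22, 8, 295, 211, -335, -328, 183]
  [35, -45, 26, -40, -50] -> [245, -315, 182, -280, -350] -> [236, -324, 173, -289, -359] -> [233, -327, 170, -292, -362] -> [239, -321, 176, -286, -356]
  [-30, 49, -48, -42] -> [-210, 343, -336, -294] -> [-219, 334, -345, -303] -> [-222, 331, -348, -306] -> [-216, 337, -342, -300]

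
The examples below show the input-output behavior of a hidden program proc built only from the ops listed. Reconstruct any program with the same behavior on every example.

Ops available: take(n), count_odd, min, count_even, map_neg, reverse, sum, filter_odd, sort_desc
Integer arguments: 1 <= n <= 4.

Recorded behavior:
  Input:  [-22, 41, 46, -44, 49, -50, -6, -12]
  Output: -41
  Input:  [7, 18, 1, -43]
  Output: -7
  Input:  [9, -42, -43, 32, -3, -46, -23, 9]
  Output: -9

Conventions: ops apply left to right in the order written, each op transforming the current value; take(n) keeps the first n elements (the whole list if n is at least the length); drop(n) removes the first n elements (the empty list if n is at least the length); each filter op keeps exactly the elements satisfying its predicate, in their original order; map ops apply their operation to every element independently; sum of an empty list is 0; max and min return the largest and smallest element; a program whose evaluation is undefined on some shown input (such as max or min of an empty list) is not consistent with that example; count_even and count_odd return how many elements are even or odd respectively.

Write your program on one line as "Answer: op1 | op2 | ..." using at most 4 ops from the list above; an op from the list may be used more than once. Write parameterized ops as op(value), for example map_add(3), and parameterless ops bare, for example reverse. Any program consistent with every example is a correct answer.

map_neg | take(2) | filter_odd | min

Check, running the answer program on each example:
  [-22, 41, 46, -44, 49, -50, -6, -12] -> [22, -41, -46, 44, -49, 50, 6, 12] -> [22, -41] -> [-41] -> -41
  [7, 18, 1, -43] -> [-7, -18, -1, 43] -> [-7, -18] -> [-7] -> -7
  [9, -42, -43, 32, -3, -46, -23, 9] -> [-9, 42, 43, -32, 3, 46, 23, -9] -> [-9, 42] -> [-9] -> -9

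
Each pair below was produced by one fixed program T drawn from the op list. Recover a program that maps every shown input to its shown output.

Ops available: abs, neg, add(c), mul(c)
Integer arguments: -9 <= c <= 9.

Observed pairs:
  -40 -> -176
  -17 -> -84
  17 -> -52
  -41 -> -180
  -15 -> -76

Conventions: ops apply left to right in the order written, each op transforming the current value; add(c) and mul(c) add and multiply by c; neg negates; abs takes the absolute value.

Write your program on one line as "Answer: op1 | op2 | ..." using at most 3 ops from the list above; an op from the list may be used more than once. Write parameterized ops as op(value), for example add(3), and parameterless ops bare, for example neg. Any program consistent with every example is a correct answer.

add(-4) | abs | mul(-4)

Check, running the answer program on each example:
  -40 -> -44 -> 44 -> -176
  -17 -> -21 -> 21 -> -84
  17 -> 13 -> 13 -> -52
  -41 -> -45 -> 45 -> -180
  -15 -> -19 -> 19 -> -76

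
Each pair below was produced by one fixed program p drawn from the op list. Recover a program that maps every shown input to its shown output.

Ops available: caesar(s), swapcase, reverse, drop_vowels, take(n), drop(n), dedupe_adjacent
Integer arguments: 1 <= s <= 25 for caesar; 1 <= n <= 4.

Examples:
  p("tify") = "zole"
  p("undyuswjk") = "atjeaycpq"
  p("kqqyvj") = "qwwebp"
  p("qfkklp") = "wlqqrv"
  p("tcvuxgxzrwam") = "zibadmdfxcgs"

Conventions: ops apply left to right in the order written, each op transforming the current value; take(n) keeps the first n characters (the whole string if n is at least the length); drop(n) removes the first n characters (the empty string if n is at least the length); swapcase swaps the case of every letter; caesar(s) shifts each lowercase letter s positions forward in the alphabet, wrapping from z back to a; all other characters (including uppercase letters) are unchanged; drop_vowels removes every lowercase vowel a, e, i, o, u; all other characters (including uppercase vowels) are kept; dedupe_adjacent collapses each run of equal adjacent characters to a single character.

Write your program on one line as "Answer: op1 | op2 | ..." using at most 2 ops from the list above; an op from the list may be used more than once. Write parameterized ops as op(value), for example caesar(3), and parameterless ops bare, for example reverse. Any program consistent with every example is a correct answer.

caesar(20) | caesar(12)

Check, running the answer program on each example:
  "tify" -> "nczs" -> "zole"
  "undyuswjk" -> "ohxsomqde" -> "atjeaycpq"
  "kqqyvj" -> "ekkspd" -> "qwwebp"
  "qfkklp" -> "kzeefj" -> "wlqqrv"
  "tcvuxgxzrwam" -> "nwporartlqug" -> "zibadmdfxcgs"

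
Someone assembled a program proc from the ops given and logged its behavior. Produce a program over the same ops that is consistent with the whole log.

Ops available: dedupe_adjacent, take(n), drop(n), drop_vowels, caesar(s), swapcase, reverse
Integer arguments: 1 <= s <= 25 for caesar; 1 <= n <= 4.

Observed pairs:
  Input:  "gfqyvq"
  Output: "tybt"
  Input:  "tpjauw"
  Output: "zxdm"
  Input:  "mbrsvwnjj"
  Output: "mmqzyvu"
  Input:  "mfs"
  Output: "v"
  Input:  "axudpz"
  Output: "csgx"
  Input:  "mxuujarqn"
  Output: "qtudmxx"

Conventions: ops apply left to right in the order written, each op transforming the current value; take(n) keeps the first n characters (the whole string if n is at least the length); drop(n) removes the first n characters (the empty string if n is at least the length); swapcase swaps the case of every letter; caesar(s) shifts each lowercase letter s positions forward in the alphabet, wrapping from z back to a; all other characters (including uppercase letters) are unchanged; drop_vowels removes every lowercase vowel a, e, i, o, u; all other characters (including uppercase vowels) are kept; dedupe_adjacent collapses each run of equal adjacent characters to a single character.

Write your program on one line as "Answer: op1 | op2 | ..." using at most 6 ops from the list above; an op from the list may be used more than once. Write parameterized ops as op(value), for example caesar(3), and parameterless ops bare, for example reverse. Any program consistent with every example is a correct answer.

caesar(3) | drop(2) | swapcase | reverse | swapcase

Check, running the answer program on each example:
  "gfqyvq" -> "jitbyt" -> "tbyt" -> "TBYT" -> "TYBT" -> "tybt"
  "tpjauw" -> "wsmdxz" -> "mdxz" -> "MDXZ" -> "ZXDM" -> "zxdm"
  "mbrsvwnjj" -> "peuvyzqmm" -> "uvyzqmm" -> "UVYZQMM" -> "MMQZYVU" -> "mmqzyvu"
  "mfs" -> "piv" -> "v" -> "V" -> "V" -> "v"
  "axudpz" -> "daxgsc" -> "xgsc" -> "XGSC" -> "CSGX" -> "csgx"
  "mxuujarqn" -> "paxxmdutq" -> "xxmdutq" -> "XXMDUTQ" -> "QTUDMXX" -> "qtudmxx"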